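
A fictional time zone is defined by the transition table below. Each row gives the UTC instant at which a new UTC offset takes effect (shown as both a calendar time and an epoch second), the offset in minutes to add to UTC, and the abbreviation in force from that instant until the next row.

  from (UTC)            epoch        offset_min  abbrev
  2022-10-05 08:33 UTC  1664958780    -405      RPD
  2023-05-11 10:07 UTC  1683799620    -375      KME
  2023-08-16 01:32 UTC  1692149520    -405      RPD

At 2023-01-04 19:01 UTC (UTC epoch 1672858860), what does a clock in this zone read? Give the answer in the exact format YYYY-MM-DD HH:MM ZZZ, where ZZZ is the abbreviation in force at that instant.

2023-01-04 12:16 RPD

Query: 2023-01-04 19:01 UTC
Rule 1/3 (RPD, -06:45): 2022-10-05 08:33 UTC ≤ query < 2023-05-11 10:07 UTC
19·60 + 1 - 405 = 736 min
736 = 0·1440 + 736; 736 = 12·60 + 16 → 12:16, same day
→ 2023-01-04 12:16 RPD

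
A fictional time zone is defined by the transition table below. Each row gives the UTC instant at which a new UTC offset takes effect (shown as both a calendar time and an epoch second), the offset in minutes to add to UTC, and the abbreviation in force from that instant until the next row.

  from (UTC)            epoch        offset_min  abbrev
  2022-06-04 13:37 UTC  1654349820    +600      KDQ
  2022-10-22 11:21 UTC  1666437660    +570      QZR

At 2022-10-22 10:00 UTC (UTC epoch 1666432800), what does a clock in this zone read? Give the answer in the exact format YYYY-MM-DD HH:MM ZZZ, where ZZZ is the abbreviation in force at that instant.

Query: 2022-10-22 10:00 UTC
Rule 1/2 (KDQ, +10:00): 2022-06-04 13:37 UTC ≤ query < 2022-10-22 11:21 UTC
10·60 + 0 + 600 = 1200 min
1200 = 0·1440 + 1200; 1200 = 20·60 + 0 → 20:00, same day
→ 2022-10-22 20:00 KDQ

2022-10-22 20:00 KDQ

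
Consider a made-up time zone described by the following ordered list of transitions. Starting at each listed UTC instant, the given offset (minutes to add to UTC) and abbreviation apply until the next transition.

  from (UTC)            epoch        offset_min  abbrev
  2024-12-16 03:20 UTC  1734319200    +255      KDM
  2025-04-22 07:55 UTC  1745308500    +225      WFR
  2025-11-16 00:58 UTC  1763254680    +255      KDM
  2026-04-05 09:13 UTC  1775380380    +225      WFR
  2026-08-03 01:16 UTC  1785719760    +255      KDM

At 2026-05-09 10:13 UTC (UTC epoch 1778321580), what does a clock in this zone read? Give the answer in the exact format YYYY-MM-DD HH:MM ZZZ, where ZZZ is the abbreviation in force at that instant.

Query: 2026-05-09 10:13 UTC
Rule 4/5 (WFR, +03:45): 2026-04-05 09:13 UTC ≤ query < 2026-08-03 01:16 UTC
10·60 + 13 + 225 = 838 min
838 = 0·1440 + 838; 838 = 13·60 + 58 → 13:58, same day
→ 2026-05-09 13:58 WFR

2026-05-09 13:58 WFR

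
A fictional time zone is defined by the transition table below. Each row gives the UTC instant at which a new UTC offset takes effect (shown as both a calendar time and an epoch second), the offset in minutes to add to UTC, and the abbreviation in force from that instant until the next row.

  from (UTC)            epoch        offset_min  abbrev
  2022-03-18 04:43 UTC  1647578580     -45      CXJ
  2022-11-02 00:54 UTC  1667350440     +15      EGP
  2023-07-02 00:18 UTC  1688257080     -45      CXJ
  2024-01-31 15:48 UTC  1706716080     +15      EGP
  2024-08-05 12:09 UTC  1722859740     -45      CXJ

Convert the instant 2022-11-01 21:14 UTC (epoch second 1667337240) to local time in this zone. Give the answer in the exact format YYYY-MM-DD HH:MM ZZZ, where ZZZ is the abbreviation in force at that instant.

2022-11-01 20:29 CXJ

Query: 2022-11-01 21:14 UTC
Rule 1/5 (CXJ, -00:45): 2022-03-18 04:43 UTC ≤ query < 2022-11-02 00:54 UTC
21·60 + 14 - 45 = 1229 min
1229 = 0·1440 + 1229; 1229 = 20·60 + 29 → 20:29, same day
→ 2022-11-01 20:29 CXJ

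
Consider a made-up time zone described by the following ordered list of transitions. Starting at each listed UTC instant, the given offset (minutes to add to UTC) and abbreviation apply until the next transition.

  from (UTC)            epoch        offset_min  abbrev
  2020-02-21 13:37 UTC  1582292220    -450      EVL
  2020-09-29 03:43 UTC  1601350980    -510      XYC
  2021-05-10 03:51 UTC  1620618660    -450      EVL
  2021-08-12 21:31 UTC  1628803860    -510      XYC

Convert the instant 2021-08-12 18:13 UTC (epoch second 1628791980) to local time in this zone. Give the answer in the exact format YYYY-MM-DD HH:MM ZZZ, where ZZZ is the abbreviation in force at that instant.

2021-08-12 10:43 EVL

Query: 2021-08-12 18:13 UTC
Rule 3/4 (EVL, -07:30): 2021-05-10 03:51 UTC ≤ query < 2021-08-12 21:31 UTC
18·60 + 13 - 450 = 643 min
643 = 0·1440 + 643; 643 = 10·60 + 43 → 10:43, same day
→ 2021-08-12 10:43 EVL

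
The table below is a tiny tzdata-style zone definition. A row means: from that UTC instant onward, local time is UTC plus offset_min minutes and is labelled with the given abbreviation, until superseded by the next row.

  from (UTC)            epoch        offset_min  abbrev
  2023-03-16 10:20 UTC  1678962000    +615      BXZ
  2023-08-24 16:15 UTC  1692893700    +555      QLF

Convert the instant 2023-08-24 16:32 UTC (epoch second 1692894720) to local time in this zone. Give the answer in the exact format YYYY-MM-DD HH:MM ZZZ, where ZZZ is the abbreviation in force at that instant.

2023-08-25 01:47 QLF

Query: 2023-08-24 16:32 UTC
Rule 2/2 (QLF, +09:15): 2023-08-24 16:15 UTC ≤ query < +∞
16·60 + 32 + 555 = 1547 min
1547 = 1·1440 + 107; 107 = 1·60 + 47 → 01:47, 2023-08-24 + 1 day = 2023-08-25
→ 2023-08-25 01:47 QLF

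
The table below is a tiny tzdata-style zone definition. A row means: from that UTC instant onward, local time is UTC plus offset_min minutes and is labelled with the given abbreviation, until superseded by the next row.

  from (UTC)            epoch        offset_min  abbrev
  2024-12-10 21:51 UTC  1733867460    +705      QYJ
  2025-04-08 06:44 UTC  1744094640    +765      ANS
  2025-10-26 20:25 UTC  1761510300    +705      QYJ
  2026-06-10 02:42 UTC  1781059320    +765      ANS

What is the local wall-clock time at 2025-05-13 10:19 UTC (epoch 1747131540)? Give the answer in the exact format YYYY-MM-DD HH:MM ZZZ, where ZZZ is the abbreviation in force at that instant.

Query: 2025-05-13 10:19 UTC
Rule 2/4 (ANS, +12:45): 2025-04-08 06:44 UTC ≤ query < 2025-10-26 20:25 UTC
10·60 + 19 + 765 = 1384 min
1384 = 0·1440 + 1384; 1384 = 23·60 + 4 → 23:04, same day
→ 2025-05-13 23:04 ANS

2025-05-13 23:04 ANS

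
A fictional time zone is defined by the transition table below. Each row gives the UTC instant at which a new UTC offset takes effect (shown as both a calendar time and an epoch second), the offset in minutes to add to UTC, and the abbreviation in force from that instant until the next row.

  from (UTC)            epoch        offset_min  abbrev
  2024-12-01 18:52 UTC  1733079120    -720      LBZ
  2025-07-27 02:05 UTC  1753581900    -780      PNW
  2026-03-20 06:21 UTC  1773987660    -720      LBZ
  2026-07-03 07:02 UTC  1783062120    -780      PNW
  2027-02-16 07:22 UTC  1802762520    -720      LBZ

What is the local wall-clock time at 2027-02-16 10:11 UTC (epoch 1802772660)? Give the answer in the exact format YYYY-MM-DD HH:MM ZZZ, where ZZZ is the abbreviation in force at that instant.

Query: 2027-02-16 10:11 UTC
Rule 5/5 (LBZ, -12:00): 2027-02-16 07:22 UTC ≤ query < +∞
10·60 + 11 - 720 = -109 min
-109 = -1·1440 + 1331; 1331 = 22·60 + 11 → 22:11, 2027-02-16 - 1 day = 2027-02-15
→ 2027-02-15 22:11 LBZ

2027-02-15 22:11 LBZ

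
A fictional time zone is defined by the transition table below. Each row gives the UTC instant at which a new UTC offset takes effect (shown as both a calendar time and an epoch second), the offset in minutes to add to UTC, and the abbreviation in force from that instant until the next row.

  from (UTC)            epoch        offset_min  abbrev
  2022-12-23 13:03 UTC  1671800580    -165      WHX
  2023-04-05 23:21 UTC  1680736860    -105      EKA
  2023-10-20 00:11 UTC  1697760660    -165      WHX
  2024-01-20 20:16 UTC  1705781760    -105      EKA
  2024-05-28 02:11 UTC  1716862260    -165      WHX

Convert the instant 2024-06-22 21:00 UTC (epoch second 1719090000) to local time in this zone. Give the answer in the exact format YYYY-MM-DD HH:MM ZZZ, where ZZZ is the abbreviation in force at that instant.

Query: 2024-06-22 21:00 UTC
Rule 5/5 (WHX, -02:45): 2024-05-28 02:11 UTC ≤ query < +∞
21·60 + 0 - 165 = 1095 min
1095 = 0·1440 + 1095; 1095 = 18·60 + 15 → 18:15, same day
→ 2024-06-22 18:15 WHX

2024-06-22 18:15 WHX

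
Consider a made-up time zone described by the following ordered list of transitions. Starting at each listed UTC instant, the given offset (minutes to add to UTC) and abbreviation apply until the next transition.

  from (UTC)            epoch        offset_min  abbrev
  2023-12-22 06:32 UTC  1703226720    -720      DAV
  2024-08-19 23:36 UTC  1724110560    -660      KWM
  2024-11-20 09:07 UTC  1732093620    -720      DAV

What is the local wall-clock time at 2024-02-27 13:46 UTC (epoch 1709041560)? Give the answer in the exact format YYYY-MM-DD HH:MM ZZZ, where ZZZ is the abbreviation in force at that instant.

2024-02-27 01:46 DAV

Query: 2024-02-27 13:46 UTC
Rule 1/3 (DAV, -12:00): 2023-12-22 06:32 UTC ≤ query < 2024-08-19 23:36 UTC
13·60 + 46 - 720 = 106 min
106 = 0·1440 + 106; 106 = 1·60 + 46 → 01:46, same day
→ 2024-02-27 01:46 DAV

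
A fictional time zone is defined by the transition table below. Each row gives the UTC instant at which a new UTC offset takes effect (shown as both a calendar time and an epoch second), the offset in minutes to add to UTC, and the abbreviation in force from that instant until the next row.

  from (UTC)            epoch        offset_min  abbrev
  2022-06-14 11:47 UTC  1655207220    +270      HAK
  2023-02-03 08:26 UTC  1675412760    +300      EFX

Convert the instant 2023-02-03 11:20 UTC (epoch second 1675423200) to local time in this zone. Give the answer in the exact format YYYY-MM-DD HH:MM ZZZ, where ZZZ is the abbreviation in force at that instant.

Query: 2023-02-03 11:20 UTC
Rule 2/2 (EFX, +05:00): 2023-02-03 08:26 UTC ≤ query < +∞
11·60 + 20 + 300 = 980 min
980 = 0·1440 + 980; 980 = 16·60 + 20 → 16:20, same day
→ 2023-02-03 16:20 EFX

2023-02-03 16:20 EFX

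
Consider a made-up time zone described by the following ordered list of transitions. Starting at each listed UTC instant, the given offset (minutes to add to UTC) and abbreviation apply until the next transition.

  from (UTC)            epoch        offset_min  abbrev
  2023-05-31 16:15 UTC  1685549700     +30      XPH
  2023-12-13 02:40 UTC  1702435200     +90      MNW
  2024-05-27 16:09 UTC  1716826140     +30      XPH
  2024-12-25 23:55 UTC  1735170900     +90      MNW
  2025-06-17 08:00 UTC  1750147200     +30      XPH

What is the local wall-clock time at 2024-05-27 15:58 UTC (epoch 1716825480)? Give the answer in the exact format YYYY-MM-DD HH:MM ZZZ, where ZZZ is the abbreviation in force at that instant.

2024-05-27 17:28 MNW

Query: 2024-05-27 15:58 UTC
Rule 2/5 (MNW, +01:30): 2023-12-13 02:40 UTC ≤ query < 2024-05-27 16:09 UTC
15·60 + 58 + 90 = 1048 min
1048 = 0·1440 + 1048; 1048 = 17·60 + 28 → 17:28, same day
→ 2024-05-27 17:28 MNW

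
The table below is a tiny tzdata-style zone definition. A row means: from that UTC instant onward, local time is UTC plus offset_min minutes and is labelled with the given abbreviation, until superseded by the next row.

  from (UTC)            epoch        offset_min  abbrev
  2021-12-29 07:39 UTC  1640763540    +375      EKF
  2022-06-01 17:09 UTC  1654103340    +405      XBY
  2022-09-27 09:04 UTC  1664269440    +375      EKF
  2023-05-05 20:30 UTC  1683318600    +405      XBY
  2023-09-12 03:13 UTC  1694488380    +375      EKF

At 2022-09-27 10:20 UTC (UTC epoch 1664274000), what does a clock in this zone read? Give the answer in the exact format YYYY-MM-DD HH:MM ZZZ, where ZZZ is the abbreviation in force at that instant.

Query: 2022-09-27 10:20 UTC
Rule 3/5 (EKF, +06:15): 2022-09-27 09:04 UTC ≤ query < 2023-05-05 20:30 UTC
10·60 + 20 + 375 = 995 min
995 = 0·1440 + 995; 995 = 16·60 + 35 → 16:35, same day
→ 2022-09-27 16:35 EKF

2022-09-27 16:35 EKF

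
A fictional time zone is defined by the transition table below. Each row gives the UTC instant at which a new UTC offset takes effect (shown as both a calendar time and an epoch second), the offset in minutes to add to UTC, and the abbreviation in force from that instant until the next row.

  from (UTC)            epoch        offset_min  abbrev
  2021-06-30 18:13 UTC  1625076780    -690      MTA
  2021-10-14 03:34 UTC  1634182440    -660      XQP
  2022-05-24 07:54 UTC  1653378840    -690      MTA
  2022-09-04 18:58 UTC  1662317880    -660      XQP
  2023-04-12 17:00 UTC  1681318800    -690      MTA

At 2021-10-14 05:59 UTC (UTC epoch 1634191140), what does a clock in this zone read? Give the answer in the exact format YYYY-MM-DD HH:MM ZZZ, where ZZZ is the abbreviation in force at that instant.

2021-10-13 18:59 XQP

Query: 2021-10-14 05:59 UTC
Rule 2/5 (XQP, -11:00): 2021-10-14 03:34 UTC ≤ query < 2022-05-24 07:54 UTC
5·60 + 59 - 660 = -301 min
-301 = -1·1440 + 1139; 1139 = 18·60 + 59 → 18:59, 2021-10-14 - 1 day = 2021-10-13
→ 2021-10-13 18:59 XQP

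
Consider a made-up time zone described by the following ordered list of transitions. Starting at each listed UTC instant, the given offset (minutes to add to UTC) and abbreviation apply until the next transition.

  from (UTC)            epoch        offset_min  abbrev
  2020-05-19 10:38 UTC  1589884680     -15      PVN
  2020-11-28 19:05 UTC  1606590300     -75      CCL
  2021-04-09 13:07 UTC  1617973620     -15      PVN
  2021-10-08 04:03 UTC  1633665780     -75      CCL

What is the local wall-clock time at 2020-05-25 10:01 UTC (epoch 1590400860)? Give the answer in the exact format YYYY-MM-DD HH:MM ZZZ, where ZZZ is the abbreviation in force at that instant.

2020-05-25 09:46 PVN

Query: 2020-05-25 10:01 UTC
Rule 1/4 (PVN, -00:15): 2020-05-19 10:38 UTC ≤ query < 2020-11-28 19:05 UTC
10·60 + 1 - 15 = 586 min
586 = 0·1440 + 586; 586 = 9·60 + 46 → 09:46, same day
→ 2020-05-25 09:46 PVN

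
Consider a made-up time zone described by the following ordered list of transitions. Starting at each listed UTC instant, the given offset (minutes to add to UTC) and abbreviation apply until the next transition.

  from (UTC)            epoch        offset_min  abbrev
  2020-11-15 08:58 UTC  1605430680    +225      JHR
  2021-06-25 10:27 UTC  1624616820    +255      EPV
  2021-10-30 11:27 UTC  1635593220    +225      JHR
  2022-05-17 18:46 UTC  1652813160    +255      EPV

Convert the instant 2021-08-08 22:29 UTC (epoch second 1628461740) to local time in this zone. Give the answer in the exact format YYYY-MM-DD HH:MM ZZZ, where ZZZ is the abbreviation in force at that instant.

Query: 2021-08-08 22:29 UTC
Rule 2/4 (EPV, +04:15): 2021-06-25 10:27 UTC ≤ query < 2021-10-30 11:27 UTC
22·60 + 29 + 255 = 1604 min
1604 = 1·1440 + 164; 164 = 2·60 + 44 → 02:44, 2021-08-08 + 1 day = 2021-08-09
→ 2021-08-09 02:44 EPV

2021-08-09 02:44 EPV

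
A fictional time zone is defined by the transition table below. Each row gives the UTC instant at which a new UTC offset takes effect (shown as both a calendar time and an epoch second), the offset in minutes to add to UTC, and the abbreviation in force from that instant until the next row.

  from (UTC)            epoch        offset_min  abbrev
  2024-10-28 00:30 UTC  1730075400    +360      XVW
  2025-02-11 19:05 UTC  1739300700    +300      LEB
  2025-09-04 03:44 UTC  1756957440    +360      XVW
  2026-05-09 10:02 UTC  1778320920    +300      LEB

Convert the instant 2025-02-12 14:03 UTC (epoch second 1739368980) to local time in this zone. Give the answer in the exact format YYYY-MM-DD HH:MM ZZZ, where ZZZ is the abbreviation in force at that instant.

Query: 2025-02-12 14:03 UTC
Rule 2/4 (LEB, +05:00): 2025-02-11 19:05 UTC ≤ query < 2025-09-04 03:44 UTC
14·60 + 3 + 300 = 1143 min
1143 = 0·1440 + 1143; 1143 = 19·60 + 3 → 19:03, same day
→ 2025-02-12 19:03 LEB

2025-02-12 19:03 LEB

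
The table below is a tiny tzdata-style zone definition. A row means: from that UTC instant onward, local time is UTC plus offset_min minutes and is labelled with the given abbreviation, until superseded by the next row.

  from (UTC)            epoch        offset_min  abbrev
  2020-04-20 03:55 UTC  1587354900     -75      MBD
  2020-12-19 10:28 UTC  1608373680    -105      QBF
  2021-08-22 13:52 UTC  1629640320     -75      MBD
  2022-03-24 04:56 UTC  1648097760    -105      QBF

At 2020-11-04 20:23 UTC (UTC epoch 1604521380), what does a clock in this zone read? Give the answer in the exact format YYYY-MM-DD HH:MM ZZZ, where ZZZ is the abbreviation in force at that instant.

Query: 2020-11-04 20:23 UTC
Rule 1/4 (MBD, -01:15): 2020-04-20 03:55 UTC ≤ query < 2020-12-19 10:28 UTC
20·60 + 23 - 75 = 1148 min
1148 = 0·1440 + 1148; 1148 = 19·60 + 8 → 19:08, same day
→ 2020-11-04 19:08 MBD

2020-11-04 19:08 MBD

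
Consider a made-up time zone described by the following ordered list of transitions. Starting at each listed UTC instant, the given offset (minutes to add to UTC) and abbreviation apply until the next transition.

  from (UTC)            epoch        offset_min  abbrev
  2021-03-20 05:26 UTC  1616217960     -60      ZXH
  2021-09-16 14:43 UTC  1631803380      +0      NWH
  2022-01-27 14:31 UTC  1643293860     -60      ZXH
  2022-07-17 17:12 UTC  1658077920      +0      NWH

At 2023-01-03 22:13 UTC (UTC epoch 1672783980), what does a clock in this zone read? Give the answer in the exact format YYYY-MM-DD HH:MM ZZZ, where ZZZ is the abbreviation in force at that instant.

2023-01-03 22:13 NWH

Query: 2023-01-03 22:13 UTC
Rule 4/4 (NWH, +00:00): 2022-07-17 17:12 UTC ≤ query < +∞
22·60 + 13 + 0 = 1333 min
1333 = 0·1440 + 1333; 1333 = 22·60 + 13 → 22:13, same day
→ 2023-01-03 22:13 NWH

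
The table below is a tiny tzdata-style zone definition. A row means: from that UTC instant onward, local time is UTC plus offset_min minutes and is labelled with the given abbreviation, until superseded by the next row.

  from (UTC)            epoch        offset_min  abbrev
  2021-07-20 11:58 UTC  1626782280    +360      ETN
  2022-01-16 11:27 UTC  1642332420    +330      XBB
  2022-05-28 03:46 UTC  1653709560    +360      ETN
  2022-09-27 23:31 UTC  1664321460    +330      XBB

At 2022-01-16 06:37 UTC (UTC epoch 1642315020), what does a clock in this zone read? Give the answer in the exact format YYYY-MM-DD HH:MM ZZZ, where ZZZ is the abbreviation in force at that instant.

Query: 2022-01-16 06:37 UTC
Rule 1/4 (ETN, +06:00): 2021-07-20 11:58 UTC ≤ query < 2022-01-16 11:27 UTC
6·60 + 37 + 360 = 757 min
757 = 0·1440 + 757; 757 = 12·60 + 37 → 12:37, same day
→ 2022-01-16 12:37 ETN

2022-01-16 12:37 ETN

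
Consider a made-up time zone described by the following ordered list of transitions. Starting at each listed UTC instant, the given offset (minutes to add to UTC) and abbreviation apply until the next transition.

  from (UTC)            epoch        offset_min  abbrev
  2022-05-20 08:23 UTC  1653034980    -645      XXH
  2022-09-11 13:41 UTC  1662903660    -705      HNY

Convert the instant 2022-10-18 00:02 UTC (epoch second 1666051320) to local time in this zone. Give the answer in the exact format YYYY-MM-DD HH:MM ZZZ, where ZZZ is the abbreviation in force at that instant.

Query: 2022-10-18 00:02 UTC
Rule 2/2 (HNY, -11:45): 2022-09-11 13:41 UTC ≤ query < +∞
0·60 + 2 - 705 = -703 min
-703 = -1·1440 + 737; 737 = 12·60 + 17 → 12:17, 2022-10-18 - 1 day = 2022-10-17
→ 2022-10-17 12:17 HNY

2022-10-17 12:17 HNY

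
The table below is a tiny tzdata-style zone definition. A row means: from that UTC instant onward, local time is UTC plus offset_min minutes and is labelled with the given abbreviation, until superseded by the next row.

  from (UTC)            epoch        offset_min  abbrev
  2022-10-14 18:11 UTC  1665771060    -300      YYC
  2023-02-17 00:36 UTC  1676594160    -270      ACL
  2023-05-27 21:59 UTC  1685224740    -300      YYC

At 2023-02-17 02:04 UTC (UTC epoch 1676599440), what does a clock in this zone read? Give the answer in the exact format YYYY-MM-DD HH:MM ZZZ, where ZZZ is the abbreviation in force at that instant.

2023-02-16 21:34 ACL

Query: 2023-02-17 02:04 UTC
Rule 2/3 (ACL, -04:30): 2023-02-17 00:36 UTC ≤ query < 2023-05-27 21:59 UTC
2·60 + 4 - 270 = -146 min
-146 = -1·1440 + 1294; 1294 = 21·60 + 34 → 21:34, 2023-02-17 - 1 day = 2023-02-16
→ 2023-02-16 21:34 ACL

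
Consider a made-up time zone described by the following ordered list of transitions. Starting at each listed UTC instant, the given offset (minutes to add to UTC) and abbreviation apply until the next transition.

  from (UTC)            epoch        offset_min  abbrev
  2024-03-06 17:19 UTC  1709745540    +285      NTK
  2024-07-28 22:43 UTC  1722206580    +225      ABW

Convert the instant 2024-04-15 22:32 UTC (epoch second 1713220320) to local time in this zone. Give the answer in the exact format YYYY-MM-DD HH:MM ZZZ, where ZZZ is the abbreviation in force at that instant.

Query: 2024-04-15 22:32 UTC
Rule 1/2 (NTK, +04:45): 2024-03-06 17:19 UTC ≤ query < 2024-07-28 22:43 UTC
22·60 + 32 + 285 = 1637 min
1637 = 1·1440 + 197; 197 = 3·60 + 17 → 03:17, 2024-04-15 + 1 day = 2024-04-16
→ 2024-04-16 03:17 NTK

2024-04-16 03:17 NTK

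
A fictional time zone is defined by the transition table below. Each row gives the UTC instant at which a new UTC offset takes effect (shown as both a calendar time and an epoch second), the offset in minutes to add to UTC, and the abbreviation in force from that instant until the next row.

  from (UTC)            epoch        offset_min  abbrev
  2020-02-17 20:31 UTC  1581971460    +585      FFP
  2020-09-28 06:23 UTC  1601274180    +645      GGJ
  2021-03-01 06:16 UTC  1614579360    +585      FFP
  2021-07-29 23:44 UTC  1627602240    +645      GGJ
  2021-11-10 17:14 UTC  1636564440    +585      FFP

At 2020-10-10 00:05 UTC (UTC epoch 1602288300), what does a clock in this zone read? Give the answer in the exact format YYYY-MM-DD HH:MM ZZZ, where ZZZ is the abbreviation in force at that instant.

2020-10-10 10:50 GGJ

Query: 2020-10-10 00:05 UTC
Rule 2/5 (GGJ, +10:45): 2020-09-28 06:23 UTC ≤ query < 2021-03-01 06:16 UTC
0·60 + 5 + 645 = 650 min
650 = 0·1440 + 650; 650 = 10·60 + 50 → 10:50, same day
→ 2020-10-10 10:50 GGJ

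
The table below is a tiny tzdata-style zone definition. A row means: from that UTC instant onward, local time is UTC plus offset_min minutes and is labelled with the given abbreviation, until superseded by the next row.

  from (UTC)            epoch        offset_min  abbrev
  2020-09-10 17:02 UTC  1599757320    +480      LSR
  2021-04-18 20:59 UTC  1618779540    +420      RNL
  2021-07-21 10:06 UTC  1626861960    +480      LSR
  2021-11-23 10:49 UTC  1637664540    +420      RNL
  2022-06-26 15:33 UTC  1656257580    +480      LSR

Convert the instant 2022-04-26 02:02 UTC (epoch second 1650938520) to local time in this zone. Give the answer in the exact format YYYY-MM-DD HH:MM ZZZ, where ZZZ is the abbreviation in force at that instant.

2022-04-26 09:02 RNL

Query: 2022-04-26 02:02 UTC
Rule 4/5 (RNL, +07:00): 2021-11-23 10:49 UTC ≤ query < 2022-06-26 15:33 UTC
2·60 + 2 + 420 = 542 min
542 = 0·1440 + 542; 542 = 9·60 + 2 → 09:02, same day
→ 2022-04-26 09:02 RNL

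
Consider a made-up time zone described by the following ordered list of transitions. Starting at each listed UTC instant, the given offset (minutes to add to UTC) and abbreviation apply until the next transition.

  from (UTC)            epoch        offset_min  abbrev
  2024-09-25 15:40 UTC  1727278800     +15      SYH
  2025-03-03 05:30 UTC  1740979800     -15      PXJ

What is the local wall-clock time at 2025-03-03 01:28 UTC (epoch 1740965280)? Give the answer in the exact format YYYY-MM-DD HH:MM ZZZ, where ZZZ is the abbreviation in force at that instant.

2025-03-03 01:43 SYH

Query: 2025-03-03 01:28 UTC
Rule 1/2 (SYH, +00:15): 2024-09-25 15:40 UTC ≤ query < 2025-03-03 05:30 UTC
1·60 + 28 + 15 = 103 min
103 = 0·1440 + 103; 103 = 1·60 + 43 → 01:43, same day
→ 2025-03-03 01:43 SYH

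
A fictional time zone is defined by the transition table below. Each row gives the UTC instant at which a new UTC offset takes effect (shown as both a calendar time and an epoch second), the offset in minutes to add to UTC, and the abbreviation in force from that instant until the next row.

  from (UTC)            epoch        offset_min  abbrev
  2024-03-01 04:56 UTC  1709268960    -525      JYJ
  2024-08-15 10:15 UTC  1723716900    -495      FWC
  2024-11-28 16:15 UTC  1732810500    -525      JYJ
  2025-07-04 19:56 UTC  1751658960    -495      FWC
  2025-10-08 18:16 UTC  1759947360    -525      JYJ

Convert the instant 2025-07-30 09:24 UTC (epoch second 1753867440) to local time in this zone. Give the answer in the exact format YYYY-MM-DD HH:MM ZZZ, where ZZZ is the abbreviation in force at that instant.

2025-07-30 01:09 FWC

Query: 2025-07-30 09:24 UTC
Rule 4/5 (FWC, -08:15): 2025-07-04 19:56 UTC ≤ query < 2025-10-08 18:16 UTC
9·60 + 24 - 495 = 69 min
69 = 0·1440 + 69; 69 = 1·60 + 9 → 01:09, same day
→ 2025-07-30 01:09 FWC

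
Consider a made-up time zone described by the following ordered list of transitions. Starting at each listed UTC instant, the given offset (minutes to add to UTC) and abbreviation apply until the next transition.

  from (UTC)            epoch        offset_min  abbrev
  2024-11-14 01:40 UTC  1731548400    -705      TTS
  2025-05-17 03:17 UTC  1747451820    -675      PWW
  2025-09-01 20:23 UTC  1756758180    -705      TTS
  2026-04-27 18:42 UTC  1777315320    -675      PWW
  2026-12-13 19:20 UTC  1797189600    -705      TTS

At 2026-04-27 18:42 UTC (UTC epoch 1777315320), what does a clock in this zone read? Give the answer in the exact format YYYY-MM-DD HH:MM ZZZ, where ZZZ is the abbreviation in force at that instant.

Query: 2026-04-27 18:42 UTC
Rule 4/5 (PWW, -11:15): 2026-04-27 18:42 UTC ≤ query < 2026-12-13 19:20 UTC
18·60 + 42 - 675 = 447 min
447 = 0·1440 + 447; 447 = 7·60 + 27 → 07:27, same day
→ 2026-04-27 07:27 PWW

2026-04-27 07:27 PWW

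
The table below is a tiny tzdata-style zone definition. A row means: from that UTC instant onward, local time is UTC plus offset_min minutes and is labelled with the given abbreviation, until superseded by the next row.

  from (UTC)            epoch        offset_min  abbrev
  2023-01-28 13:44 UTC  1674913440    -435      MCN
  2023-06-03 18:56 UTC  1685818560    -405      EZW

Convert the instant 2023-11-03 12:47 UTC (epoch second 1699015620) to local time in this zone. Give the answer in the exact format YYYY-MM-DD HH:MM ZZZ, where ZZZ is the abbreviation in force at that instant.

2023-11-03 06:02 EZW

Query: 2023-11-03 12:47 UTC
Rule 2/2 (EZW, -06:45): 2023-06-03 18:56 UTC ≤ query < +∞
12·60 + 47 - 405 = 362 min
362 = 0·1440 + 362; 362 = 6·60 + 2 → 06:02, same day
→ 2023-11-03 06:02 EZW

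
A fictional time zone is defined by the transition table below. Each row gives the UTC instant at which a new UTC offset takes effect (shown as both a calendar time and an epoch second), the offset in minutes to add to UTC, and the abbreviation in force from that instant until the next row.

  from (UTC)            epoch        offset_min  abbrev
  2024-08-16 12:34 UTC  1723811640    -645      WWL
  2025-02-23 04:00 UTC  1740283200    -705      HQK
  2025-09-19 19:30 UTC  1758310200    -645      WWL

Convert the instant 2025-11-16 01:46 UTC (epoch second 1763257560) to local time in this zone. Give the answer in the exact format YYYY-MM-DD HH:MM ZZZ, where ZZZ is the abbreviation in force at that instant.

Query: 2025-11-16 01:46 UTC
Rule 3/3 (WWL, -10:45): 2025-09-19 19:30 UTC ≤ query < +∞
1·60 + 46 - 645 = -539 min
-539 = -1·1440 + 901; 901 = 15·60 + 1 → 15:01, 2025-11-16 - 1 day = 2025-11-15
→ 2025-11-15 15:01 WWL

2025-11-15 15:01 WWL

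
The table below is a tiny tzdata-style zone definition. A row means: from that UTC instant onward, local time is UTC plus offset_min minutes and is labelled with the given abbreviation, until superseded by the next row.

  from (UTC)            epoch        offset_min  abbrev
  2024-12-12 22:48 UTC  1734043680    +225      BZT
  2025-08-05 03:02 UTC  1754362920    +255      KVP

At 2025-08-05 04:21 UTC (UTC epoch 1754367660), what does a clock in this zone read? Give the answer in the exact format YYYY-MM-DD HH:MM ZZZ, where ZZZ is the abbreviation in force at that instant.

Query: 2025-08-05 04:21 UTC
Rule 2/2 (KVP, +04:15): 2025-08-05 03:02 UTC ≤ query < +∞
4·60 + 21 + 255 = 516 min
516 = 0·1440 + 516; 516 = 8·60 + 36 → 08:36, same day
→ 2025-08-05 08:36 KVP

2025-08-05 08:36 KVP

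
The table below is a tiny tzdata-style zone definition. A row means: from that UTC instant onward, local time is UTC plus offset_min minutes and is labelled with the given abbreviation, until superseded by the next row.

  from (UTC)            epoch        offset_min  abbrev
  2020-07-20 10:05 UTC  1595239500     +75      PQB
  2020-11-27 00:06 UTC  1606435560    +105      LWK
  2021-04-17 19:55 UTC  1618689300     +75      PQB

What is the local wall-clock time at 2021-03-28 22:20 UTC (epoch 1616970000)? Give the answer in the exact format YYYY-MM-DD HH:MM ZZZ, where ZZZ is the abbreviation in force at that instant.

2021-03-29 00:05 LWK

Query: 2021-03-28 22:20 UTC
Rule 2/3 (LWK, +01:45): 2020-11-27 00:06 UTC ≤ query < 2021-04-17 19:55 UTC
22·60 + 20 + 105 = 1445 min
1445 = 1·1440 + 5; 5 = 0·60 + 5 → 00:05, 2021-03-28 + 1 day = 2021-03-29
→ 2021-03-29 00:05 LWK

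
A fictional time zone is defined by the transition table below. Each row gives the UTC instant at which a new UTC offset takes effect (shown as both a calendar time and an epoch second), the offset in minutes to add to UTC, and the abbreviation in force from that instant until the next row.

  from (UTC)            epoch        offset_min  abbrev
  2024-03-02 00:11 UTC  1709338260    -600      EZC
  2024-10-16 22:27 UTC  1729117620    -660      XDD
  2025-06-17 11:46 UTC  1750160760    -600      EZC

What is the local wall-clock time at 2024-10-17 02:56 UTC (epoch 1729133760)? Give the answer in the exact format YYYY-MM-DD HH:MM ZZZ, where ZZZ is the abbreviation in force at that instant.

2024-10-16 15:56 XDD

Query: 2024-10-17 02:56 UTC
Rule 2/3 (XDD, -11:00): 2024-10-16 22:27 UTC ≤ query < 2025-06-17 11:46 UTC
2·60 + 56 - 660 = -484 min
-484 = -1·1440 + 956; 956 = 15·60 + 56 → 15:56, 2024-10-17 - 1 day = 2024-10-16
→ 2024-10-16 15:56 XDD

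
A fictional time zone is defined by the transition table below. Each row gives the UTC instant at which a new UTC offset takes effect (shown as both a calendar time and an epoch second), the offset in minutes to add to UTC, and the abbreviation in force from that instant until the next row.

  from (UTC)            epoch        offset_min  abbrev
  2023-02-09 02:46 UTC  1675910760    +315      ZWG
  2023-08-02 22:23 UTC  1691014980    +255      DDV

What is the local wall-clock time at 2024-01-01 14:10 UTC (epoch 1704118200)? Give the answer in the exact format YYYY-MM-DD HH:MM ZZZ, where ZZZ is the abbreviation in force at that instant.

Query: 2024-01-01 14:10 UTC
Rule 2/2 (DDV, +04:15): 2023-08-02 22:23 UTC ≤ query < +∞
14·60 + 10 + 255 = 1105 min
1105 = 0·1440 + 1105; 1105 = 18·60 + 25 → 18:25, same day
→ 2024-01-01 18:25 DDV

2024-01-01 18:25 DDV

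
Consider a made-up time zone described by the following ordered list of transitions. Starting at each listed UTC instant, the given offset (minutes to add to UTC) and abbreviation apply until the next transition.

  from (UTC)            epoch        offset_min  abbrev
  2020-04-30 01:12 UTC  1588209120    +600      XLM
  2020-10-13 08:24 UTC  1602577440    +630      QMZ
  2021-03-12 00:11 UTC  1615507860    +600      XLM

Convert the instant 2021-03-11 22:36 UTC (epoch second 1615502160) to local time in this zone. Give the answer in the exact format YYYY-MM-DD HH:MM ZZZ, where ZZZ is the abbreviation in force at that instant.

Query: 2021-03-11 22:36 UTC
Rule 2/3 (QMZ, +10:30): 2020-10-13 08:24 UTC ≤ query < 2021-03-12 00:11 UTC
22·60 + 36 + 630 = 1986 min
1986 = 1·1440 + 546; 546 = 9·60 + 6 → 09:06, 2021-03-11 + 1 day = 2021-03-12
→ 2021-03-12 09:06 QMZ

2021-03-12 09:06 QMZ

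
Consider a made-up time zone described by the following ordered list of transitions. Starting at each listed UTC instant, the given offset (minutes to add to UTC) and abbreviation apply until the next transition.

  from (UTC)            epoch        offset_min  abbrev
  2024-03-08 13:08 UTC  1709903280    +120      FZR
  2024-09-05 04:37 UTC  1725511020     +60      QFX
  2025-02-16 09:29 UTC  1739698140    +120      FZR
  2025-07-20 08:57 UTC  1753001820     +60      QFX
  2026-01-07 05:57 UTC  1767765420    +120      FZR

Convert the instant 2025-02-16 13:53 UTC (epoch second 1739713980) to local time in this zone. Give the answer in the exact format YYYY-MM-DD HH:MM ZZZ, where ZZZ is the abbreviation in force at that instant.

Query: 2025-02-16 13:53 UTC
Rule 3/5 (FZR, +02:00): 2025-02-16 09:29 UTC ≤ query < 2025-07-20 08:57 UTC
13·60 + 53 + 120 = 953 min
953 = 0·1440 + 953; 953 = 15·60 + 53 → 15:53, same day
→ 2025-02-16 15:53 FZR

2025-02-16 15:53 FZR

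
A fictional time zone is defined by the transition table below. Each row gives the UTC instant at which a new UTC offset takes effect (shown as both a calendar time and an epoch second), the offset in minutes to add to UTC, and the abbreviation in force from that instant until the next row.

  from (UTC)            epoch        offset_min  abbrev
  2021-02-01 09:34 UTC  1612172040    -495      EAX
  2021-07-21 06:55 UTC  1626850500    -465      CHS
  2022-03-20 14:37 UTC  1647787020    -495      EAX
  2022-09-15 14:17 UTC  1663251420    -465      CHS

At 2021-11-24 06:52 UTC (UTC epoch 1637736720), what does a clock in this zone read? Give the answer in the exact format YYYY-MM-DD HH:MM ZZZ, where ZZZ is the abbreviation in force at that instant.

2021-11-23 23:07 CHS

Query: 2021-11-24 06:52 UTC
Rule 2/4 (CHS, -07:45): 2021-07-21 06:55 UTC ≤ query < 2022-03-20 14:37 UTC
6·60 + 52 - 465 = -53 min
-53 = -1·1440 + 1387; 1387 = 23·60 + 7 → 23:07, 2021-11-24 - 1 day = 2021-11-23
→ 2021-11-23 23:07 CHS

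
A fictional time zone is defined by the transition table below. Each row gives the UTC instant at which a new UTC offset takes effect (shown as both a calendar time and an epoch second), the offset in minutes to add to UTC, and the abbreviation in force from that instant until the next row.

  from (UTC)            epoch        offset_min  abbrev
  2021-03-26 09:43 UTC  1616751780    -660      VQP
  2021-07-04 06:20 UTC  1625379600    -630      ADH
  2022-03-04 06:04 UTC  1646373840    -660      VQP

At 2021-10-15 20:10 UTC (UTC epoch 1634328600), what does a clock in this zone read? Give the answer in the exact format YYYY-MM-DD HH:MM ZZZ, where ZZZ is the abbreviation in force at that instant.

2021-10-15 09:40 ADH

Query: 2021-10-15 20:10 UTC
Rule 2/3 (ADH, -10:30): 2021-07-04 06:20 UTC ≤ query < 2022-03-04 06:04 UTC
20·60 + 10 - 630 = 580 min
580 = 0·1440 + 580; 580 = 9·60 + 40 → 09:40, same day
→ 2021-10-15 09:40 ADH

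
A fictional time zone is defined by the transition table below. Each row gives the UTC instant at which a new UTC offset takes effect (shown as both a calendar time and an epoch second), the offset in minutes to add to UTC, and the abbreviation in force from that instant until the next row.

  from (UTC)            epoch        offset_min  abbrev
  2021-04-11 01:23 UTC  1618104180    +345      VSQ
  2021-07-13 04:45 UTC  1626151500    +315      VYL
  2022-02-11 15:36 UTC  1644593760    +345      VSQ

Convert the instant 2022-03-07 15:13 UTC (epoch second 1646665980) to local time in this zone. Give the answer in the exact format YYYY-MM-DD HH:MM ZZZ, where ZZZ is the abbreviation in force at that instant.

2022-03-07 20:58 VSQ

Query: 2022-03-07 15:13 UTC
Rule 3/3 (VSQ, +05:45): 2022-02-11 15:36 UTC ≤ query < +∞
15·60 + 13 + 345 = 1258 min
1258 = 0·1440 + 1258; 1258 = 20·60 + 58 → 20:58, same day
→ 2022-03-07 20:58 VSQ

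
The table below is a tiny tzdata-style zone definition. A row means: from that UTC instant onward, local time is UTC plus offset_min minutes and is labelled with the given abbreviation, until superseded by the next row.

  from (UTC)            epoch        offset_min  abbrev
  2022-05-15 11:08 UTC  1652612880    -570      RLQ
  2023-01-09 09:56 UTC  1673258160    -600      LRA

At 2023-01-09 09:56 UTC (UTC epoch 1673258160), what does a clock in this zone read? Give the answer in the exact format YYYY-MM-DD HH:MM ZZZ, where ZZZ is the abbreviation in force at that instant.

Query: 2023-01-09 09:56 UTC
Rule 2/2 (LRA, -10:00): 2023-01-09 09:56 UTC ≤ query < +∞
9·60 + 56 - 600 = -4 min
-4 = -1·1440 + 1436; 1436 = 23·60 + 56 → 23:56, 2023-01-09 - 1 day = 2023-01-08
→ 2023-01-08 23:56 LRA

2023-01-08 23:56 LRA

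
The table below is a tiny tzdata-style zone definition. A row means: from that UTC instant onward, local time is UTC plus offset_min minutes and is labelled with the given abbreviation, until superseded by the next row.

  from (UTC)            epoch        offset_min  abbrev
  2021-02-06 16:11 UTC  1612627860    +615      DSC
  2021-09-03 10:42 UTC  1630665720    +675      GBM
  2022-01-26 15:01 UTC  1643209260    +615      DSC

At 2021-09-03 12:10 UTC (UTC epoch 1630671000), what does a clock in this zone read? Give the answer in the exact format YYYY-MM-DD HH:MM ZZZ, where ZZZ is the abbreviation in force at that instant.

Query: 2021-09-03 12:10 UTC
Rule 2/3 (GBM, +11:15): 2021-09-03 10:42 UTC ≤ query < 2022-01-26 15:01 UTC
12·60 + 10 + 675 = 1405 min
1405 = 0·1440 + 1405; 1405 = 23·60 + 25 → 23:25, same day
→ 2021-09-03 23:25 GBM

2021-09-03 23:25 GBM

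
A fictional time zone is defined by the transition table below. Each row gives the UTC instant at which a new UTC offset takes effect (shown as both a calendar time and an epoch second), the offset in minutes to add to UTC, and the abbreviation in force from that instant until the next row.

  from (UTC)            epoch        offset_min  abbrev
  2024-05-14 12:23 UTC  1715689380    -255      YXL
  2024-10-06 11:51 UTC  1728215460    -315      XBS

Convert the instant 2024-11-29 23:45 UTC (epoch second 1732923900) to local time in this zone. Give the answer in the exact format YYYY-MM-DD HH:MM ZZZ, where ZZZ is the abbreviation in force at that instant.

Query: 2024-11-29 23:45 UTC
Rule 2/2 (XBS, -05:15): 2024-10-06 11:51 UTC ≤ query < +∞
23·60 + 45 - 315 = 1110 min
1110 = 0·1440 + 1110; 1110 = 18·60 + 30 → 18:30, same day
→ 2024-11-29 18:30 XBS

2024-11-29 18:30 XBS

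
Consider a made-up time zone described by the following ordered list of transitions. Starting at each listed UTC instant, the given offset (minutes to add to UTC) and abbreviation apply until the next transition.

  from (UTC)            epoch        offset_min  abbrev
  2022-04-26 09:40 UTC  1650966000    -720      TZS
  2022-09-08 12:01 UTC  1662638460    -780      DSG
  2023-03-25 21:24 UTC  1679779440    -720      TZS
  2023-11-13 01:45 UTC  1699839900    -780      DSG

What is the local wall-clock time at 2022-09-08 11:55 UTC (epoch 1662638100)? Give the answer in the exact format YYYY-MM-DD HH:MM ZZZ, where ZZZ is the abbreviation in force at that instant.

2022-09-07 23:55 TZS

Query: 2022-09-08 11:55 UTC
Rule 1/4 (TZS, -12:00): 2022-04-26 09:40 UTC ≤ query < 2022-09-08 12:01 UTC
11·60 + 55 - 720 = -5 min
-5 = -1·1440 + 1435; 1435 = 23·60 + 55 → 23:55, 2022-09-08 - 1 day = 2022-09-07
→ 2022-09-07 23:55 TZS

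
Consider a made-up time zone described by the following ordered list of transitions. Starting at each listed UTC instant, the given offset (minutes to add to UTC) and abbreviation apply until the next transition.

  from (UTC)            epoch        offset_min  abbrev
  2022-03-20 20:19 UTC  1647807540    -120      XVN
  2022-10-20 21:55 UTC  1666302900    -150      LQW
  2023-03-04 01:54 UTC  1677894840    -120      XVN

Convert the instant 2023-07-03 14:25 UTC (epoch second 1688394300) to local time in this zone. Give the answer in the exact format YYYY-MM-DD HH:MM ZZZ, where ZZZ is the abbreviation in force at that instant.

2023-07-03 12:25 XVN

Query: 2023-07-03 14:25 UTC
Rule 3/3 (XVN, -02:00): 2023-03-04 01:54 UTC ≤ query < +∞
14·60 + 25 - 120 = 745 min
745 = 0·1440 + 745; 745 = 12·60 + 25 → 12:25, same day
→ 2023-07-03 12:25 XVN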